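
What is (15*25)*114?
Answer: 42750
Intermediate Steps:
(15*25)*114 = 375*114 = 42750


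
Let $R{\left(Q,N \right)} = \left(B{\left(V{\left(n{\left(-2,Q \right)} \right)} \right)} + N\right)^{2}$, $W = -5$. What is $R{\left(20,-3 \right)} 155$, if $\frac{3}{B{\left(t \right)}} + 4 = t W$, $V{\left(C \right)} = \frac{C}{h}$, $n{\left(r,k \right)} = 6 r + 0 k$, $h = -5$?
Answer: $\frac{403155}{256} \approx 1574.8$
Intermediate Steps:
$n{\left(r,k \right)} = 6 r$ ($n{\left(r,k \right)} = 6 r + 0 = 6 r$)
$V{\left(C \right)} = - \frac{C}{5}$ ($V{\left(C \right)} = \frac{C}{-5} = C \left(- \frac{1}{5}\right) = - \frac{C}{5}$)
$B{\left(t \right)} = \frac{3}{-4 - 5 t}$ ($B{\left(t \right)} = \frac{3}{-4 + t \left(-5\right)} = \frac{3}{-4 - 5 t}$)
$R{\left(Q,N \right)} = \left(- \frac{3}{16} + N\right)^{2}$ ($R{\left(Q,N \right)} = \left(- \frac{3}{4 + 5 \left(- \frac{6 \left(-2\right)}{5}\right)} + N\right)^{2} = \left(- \frac{3}{4 + 5 \left(\left(- \frac{1}{5}\right) \left(-12\right)\right)} + N\right)^{2} = \left(- \frac{3}{4 + 5 \cdot \frac{12}{5}} + N\right)^{2} = \left(- \frac{3}{4 + 12} + N\right)^{2} = \left(- \frac{3}{16} + N\right)^{2}$)
$R{\left(20,-3 \right)} 155 = \frac{\left(-3 + 16 \left(-3\right)\right)^{2}}{256} \cdot 155 = \frac{\left(-3 - 48\right)^{2}}{256} \cdot 155 = \frac{\left(-51\right)^{2}}{256} \cdot 155 = \frac{1}{256} \cdot 2601 \cdot 155 = \frac{2601}{256} \cdot 155 = \frac{403155}{256}$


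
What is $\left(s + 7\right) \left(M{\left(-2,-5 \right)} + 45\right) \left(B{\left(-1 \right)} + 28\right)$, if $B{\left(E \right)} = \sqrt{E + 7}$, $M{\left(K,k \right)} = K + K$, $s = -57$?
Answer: $-57400 - 2050 \sqrt{6} \approx -62421.0$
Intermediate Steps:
$M{\left(K,k \right)} = 2 K$
$B{\left(E \right)} = \sqrt{7 + E}$
$\left(s + 7\right) \left(M{\left(-2,-5 \right)} + 45\right) \left(B{\left(-1 \right)} + 28\right) = \left(-57 + 7\right) \left(2 \left(-2\right) + 45\right) \left(\sqrt{7 - 1} + 28\right) = - 50 \left(-4 + 45\right) \left(\sqrt{6} + 28\right) = \left(-50\right) 41 \left(28 + \sqrt{6}\right) = - 2050 \left(28 + \sqrt{6}\right) = -57400 - 2050 \sqrt{6}$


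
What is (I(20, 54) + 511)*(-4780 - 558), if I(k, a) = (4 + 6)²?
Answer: -3261518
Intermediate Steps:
I(k, a) = 100 (I(k, a) = 10² = 100)
(I(20, 54) + 511)*(-4780 - 558) = (100 + 511)*(-4780 - 558) = 611*(-5338) = -3261518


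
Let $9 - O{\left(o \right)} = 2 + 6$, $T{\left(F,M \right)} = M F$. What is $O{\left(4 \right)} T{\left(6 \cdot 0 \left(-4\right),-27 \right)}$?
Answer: $0$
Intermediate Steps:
$T{\left(F,M \right)} = F M$
$O{\left(o \right)} = 1$ ($O{\left(o \right)} = 9 - \left(2 + 6\right) = 9 - 8 = 1$)
$O{\left(4 \right)} T{\left(6 \cdot 0 \left(-4\right),-27 \right)} = 1 \cdot 6 \cdot 0 \left(-4\right) \left(-27\right) = 1 \cdot 0 \left(-4\right) \left(-27\right) = 1 \cdot 0 \left(-27\right) = 1 \cdot 0 = 0$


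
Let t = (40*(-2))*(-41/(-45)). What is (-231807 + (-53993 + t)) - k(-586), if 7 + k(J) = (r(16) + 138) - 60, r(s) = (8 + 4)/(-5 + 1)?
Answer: -2573468/9 ≈ -2.8594e+5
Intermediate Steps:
r(s) = -3 (r(s) = 12/(-4) = 12*(-¼) = -3)
t = -656/9 (t = -(-3280)*(-1)/45 = -80*41/45 = -656/9 ≈ -72.889)
k(J) = 68 (k(J) = -7 + ((-3 + 138) - 60) = -7 + (135 - 60) = -7 + 75 = 68)
(-231807 + (-53993 + t)) - k(-586) = (-231807 + (-53993 - 656/9)) - 1*68 = (-231807 - 486593/9) - 68 = -2572856/9 - 68 = -2573468/9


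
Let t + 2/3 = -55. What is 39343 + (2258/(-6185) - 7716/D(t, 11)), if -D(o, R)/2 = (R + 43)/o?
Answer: 5905871834/166995 ≈ 35366.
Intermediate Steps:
t = -167/3 (t = -⅔ - 55 = -167/3 ≈ -55.667)
D(o, R) = -2*(43 + R)/o (D(o, R) = -2*(R + 43)/o = -2*(43 + R)/o)
39343 + (2258/(-6185) - 7716/D(t, 11)) = 39343 + (2258/(-6185) - 7716*(-167/(6*(-43 - 1*11)))) = 39343 + (2258*(-1/6185) - 7716*(-167/(6*(-43 - 11)))) = 39343 + (-2258/6185 - 7716/(2*(-3/167)*(-54))) = 39343 + (-2258/6185 - 7716/324/167) = 39343 + (-2258/6185 - 7716*167/324) = 39343 + (-2258/6185 - 107381/27) = 39343 - 664212451/166995 = 5905871834/166995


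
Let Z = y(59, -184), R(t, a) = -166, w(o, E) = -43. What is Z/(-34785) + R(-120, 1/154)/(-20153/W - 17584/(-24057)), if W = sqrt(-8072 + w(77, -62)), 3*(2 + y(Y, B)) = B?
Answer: -141008077842267602/233609739709678141131 + 92195863148862*I*sqrt(8115)/11193030506908061 ≈ -0.00060361 + 0.74201*I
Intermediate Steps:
y(Y, B) = -2 + B/3
W = I*sqrt(8115) (W = sqrt(-8072 - 43) = sqrt(-8115) = I*sqrt(8115) ≈ 90.083*I)
Z = -190/3 (Z = -2 + (1/3)*(-184) = -2 - 184/3 = -190/3 ≈ -63.333)
Z/(-34785) + R(-120, 1/154)/(-20153/W - 17584/(-24057)) = -190/3/(-34785) - 166/(-20153*(-I*sqrt(8115)/8115) - 17584/(-24057)) = -190/3*(-1/34785) - 166/(-(-20153)*I*sqrt(8115)/8115 - 17584*(-1/24057)) = 38/20871 - 166/(20153*I*sqrt(8115)/8115 + 17584/24057) = 38/20871 - 166/(17584/24057 + 20153*I*sqrt(8115)/8115)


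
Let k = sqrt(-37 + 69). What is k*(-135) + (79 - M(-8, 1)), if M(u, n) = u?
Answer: 87 - 540*sqrt(2) ≈ -676.68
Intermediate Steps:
k = 4*sqrt(2) (k = sqrt(32) = 4*sqrt(2) ≈ 5.6569)
k*(-135) + (79 - M(-8, 1)) = (4*sqrt(2))*(-135) + (79 - 1*(-8)) = -540*sqrt(2) + (79 + 8) = -540*sqrt(2) + 87 = 87 - 540*sqrt(2)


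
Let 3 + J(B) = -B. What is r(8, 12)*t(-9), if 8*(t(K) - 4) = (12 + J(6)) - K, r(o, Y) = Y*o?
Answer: 528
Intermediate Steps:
J(B) = -3 - B
t(K) = 35/8 - K/8 (t(K) = 4 + ((12 + (-3 - 1*6)) - K)/8 = 4 + ((12 + (-3 - 6)) - K)/8 = 4 + ((12 - 9) - K)/8 = 4 + (3 - K)/8 = 4 + (3/8 - K/8) = 35/8 - K/8)
r(8, 12)*t(-9) = (12*8)*(35/8 - 1/8*(-9)) = 96*(35/8 + 9/8) = 96*(11/2) = 528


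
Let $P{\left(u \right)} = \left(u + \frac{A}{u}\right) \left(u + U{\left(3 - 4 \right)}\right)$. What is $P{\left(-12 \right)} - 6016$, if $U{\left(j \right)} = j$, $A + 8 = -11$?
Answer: $- \frac{70567}{12} \approx -5880.6$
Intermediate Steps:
$A = -19$ ($A = -8 - 11 = -19$)
$P{\left(u \right)} = \left(-1 + u\right) \left(u - \frac{19}{u}\right)$ ($P{\left(u \right)} = \left(u - \frac{19}{u}\right) \left(u + \left(3 - 4\right)\right) = \left(u - \frac{19}{u}\right) \left(u - 1\right) = \left(u - \frac{19}{u}\right) \left(-1 + u\right) = \left(-1 + u\right) \left(u - \frac{19}{u}\right)$)
$P{\left(-12 \right)} - 6016 = \left(-19 + \left(-12\right)^{2} - -12 + \frac{19}{-12}\right) - 6016 = \left(-19 + 144 + 12 + 19 \left(- \frac{1}{12}\right)\right) - 6016 = \left(-19 + 144 + 12 - \frac{19}{12}\right) - 6016 = \frac{1625}{12} - 6016 = - \frac{70567}{12}$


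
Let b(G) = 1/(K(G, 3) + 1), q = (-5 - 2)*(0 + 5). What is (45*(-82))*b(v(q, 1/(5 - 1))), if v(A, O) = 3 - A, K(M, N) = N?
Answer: -1845/2 ≈ -922.50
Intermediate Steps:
q = -35 (q = -7*5 = -35)
b(G) = ¼ (b(G) = 1/(3 + 1) = 1/4 = ¼)
(45*(-82))*b(v(q, 1/(5 - 1))) = (45*(-82))*(¼) = -3690*¼ = -1845/2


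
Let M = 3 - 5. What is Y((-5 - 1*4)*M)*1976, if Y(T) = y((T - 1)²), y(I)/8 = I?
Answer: 4568512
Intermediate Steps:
M = -2
y(I) = 8*I
Y(T) = 8*(-1 + T)² (Y(T) = 8*(T - 1)² = 8*(-1 + T)²)
Y((-5 - 1*4)*M)*1976 = (8*(-1 + (-5 - 1*4)*(-2))²)*1976 = (8*(-1 + (-5 - 4)*(-2))²)*1976 = (8*(-1 - 9*(-2))²)*1976 = (8*(-1 + 18)²)*1976 = (8*17²)*1976 = (8*289)*1976 = 2312*1976 = 4568512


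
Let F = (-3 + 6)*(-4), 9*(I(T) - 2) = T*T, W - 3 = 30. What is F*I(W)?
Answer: -1476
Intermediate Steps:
W = 33 (W = 3 + 30 = 33)
I(T) = 2 + T²/9 (I(T) = 2 + (T*T)/9 = 2 + T²/9)
F = -12 (F = 3*(-4) = -12)
F*I(W) = -12*(2 + (⅑)*33²) = -12*(2 + (⅑)*1089) = -12*(2 + 121) = -12*123 = -1476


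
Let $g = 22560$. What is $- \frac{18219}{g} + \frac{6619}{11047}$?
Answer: $- \frac{17313551}{83073440} \approx -0.20841$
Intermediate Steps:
$- \frac{18219}{g} + \frac{6619}{11047} = - \frac{18219}{22560} + \frac{6619}{11047} = \left(-18219\right) \frac{1}{22560} + 6619 \cdot \frac{1}{11047} = - \frac{6073}{7520} + \frac{6619}{11047} = - \frac{17313551}{83073440}$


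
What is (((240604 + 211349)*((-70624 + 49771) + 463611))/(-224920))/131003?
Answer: -100052903187/14732597380 ≈ -6.7913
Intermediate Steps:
(((240604 + 211349)*((-70624 + 49771) + 463611))/(-224920))/131003 = ((451953*(-20853 + 463611))*(-1/224920))*(1/131003) = ((451953*442758)*(-1/224920))*(1/131003) = (200105806374*(-1/224920))*(1/131003) = -100052903187/112460*1/131003 = -100052903187/14732597380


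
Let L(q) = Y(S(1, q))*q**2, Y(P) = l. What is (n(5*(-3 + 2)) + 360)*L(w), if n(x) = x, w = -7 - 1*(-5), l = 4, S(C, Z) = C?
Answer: 5680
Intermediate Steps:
w = -2 (w = -7 + 5 = -2)
Y(P) = 4
L(q) = 4*q**2
(n(5*(-3 + 2)) + 360)*L(w) = (5*(-3 + 2) + 360)*(4*(-2)**2) = (5*(-1) + 360)*(4*4) = (-5 + 360)*16 = 355*16 = 5680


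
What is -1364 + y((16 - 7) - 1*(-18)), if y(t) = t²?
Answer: -635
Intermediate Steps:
-1364 + y((16 - 7) - 1*(-18)) = -1364 + ((16 - 7) - 1*(-18))² = -1364 + (9 + 18)² = -1364 + 27² = -1364 + 729 = -635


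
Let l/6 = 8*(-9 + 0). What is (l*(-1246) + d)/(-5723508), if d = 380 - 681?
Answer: -76853/817644 ≈ -0.093993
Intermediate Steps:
d = -301
l = -432 (l = 6*(8*(-9 + 0)) = 6*(8*(-9)) = 6*(-72) = -432)
(l*(-1246) + d)/(-5723508) = (-432*(-1246) - 301)/(-5723508) = (538272 - 301)*(-1/5723508) = 537971*(-1/5723508) = -76853/817644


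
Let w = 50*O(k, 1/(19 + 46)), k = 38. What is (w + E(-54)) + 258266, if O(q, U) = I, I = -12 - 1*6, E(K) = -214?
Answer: 257152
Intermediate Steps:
I = -18 (I = -12 - 6 = -18)
O(q, U) = -18
w = -900 (w = 50*(-18) = -900)
(w + E(-54)) + 258266 = (-900 - 214) + 258266 = -1114 + 258266 = 257152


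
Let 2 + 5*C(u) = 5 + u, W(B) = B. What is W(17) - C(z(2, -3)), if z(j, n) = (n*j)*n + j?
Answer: 62/5 ≈ 12.400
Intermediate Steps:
z(j, n) = j + j*n² (z(j, n) = (j*n)*n + j = j*n² + j = j + j*n²)
C(u) = ⅗ + u/5 (C(u) = -⅖ + (5 + u)/5 = -⅖ + (1 + u/5) = ⅗ + u/5)
W(17) - C(z(2, -3)) = 17 - (⅗ + (2*(1 + (-3)²))/5) = 17 - (⅗ + (2*(1 + 9))/5) = 17 - (⅗ + (2*10)/5) = 17 - (⅗ + (⅕)*20) = 17 - (⅗ + 4) = 17 - 1*23/5 = 17 - 23/5 = 62/5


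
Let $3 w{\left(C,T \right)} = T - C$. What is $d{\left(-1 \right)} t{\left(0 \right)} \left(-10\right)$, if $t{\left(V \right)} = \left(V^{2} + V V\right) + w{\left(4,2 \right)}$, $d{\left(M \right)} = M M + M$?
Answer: $0$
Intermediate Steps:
$w{\left(C,T \right)} = - \frac{C}{3} + \frac{T}{3}$ ($w{\left(C,T \right)} = \frac{T - C}{3} = - \frac{C}{3} + \frac{T}{3}$)
$d{\left(M \right)} = M + M^{2}$ ($d{\left(M \right)} = M^{2} + M = M + M^{2}$)
$t{\left(V \right)} = - \frac{2}{3} + 2 V^{2}$ ($t{\left(V \right)} = \left(V^{2} + V V\right) + \left(\left(- \frac{1}{3}\right) 4 + \frac{1}{3} \cdot 2\right) = \left(V^{2} + V^{2}\right) + \left(- \frac{4}{3} + \frac{2}{3}\right) = 2 V^{2} - \frac{2}{3} = - \frac{2}{3} + 2 V^{2}$)
$d{\left(-1 \right)} t{\left(0 \right)} \left(-10\right) = - (1 - 1) \left(- \frac{2}{3} + 2 \cdot 0^{2}\right) \left(-10\right) = \left(-1\right) 0 \left(- \frac{2}{3} + 2 \cdot 0\right) \left(-10\right) = 0 \left(- \frac{2}{3} + 0\right) \left(-10\right) = 0 \left(- \frac{2}{3}\right) \left(-10\right) = 0 \left(-10\right) = 0$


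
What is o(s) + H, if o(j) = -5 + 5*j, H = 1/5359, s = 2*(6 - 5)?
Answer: 26796/5359 ≈ 5.0002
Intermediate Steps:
s = 2 (s = 2*1 = 2)
H = 1/5359 ≈ 0.00018660
o(s) + H = (-5 + 5*2) + 1/5359 = (-5 + 10) + 1/5359 = 5 + 1/5359 = 26796/5359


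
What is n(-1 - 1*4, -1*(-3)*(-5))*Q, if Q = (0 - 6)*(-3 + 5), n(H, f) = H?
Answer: 60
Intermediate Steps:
Q = -12 (Q = -6*2 = -12)
n(-1 - 1*4, -1*(-3)*(-5))*Q = (-1 - 1*4)*(-12) = (-1 - 4)*(-12) = -5*(-12) = 60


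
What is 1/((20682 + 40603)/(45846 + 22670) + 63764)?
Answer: 9788/624130787 ≈ 1.5683e-5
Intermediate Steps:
1/((20682 + 40603)/(45846 + 22670) + 63764) = 1/(61285/68516 + 63764) = 1/(61285*(1/68516) + 63764) = 1/(8755/9788 + 63764) = 1/(624130787/9788) = 9788/624130787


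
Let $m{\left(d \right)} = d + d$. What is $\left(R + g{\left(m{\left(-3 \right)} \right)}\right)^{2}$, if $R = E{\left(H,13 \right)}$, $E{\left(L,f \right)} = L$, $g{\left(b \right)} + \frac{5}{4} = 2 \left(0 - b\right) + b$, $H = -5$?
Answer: $\frac{1}{16} \approx 0.0625$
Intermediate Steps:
$m{\left(d \right)} = 2 d$
$g{\left(b \right)} = - \frac{5}{4} - b$ ($g{\left(b \right)} = - \frac{5}{4} + \left(2 \left(0 - b\right) + b\right) = - \frac{5}{4} + \left(2 \left(- b\right) + b\right) = - \frac{5}{4} + \left(- 2 b + b\right) = - \frac{5}{4} - b$)
$R = -5$
$\left(R + g{\left(m{\left(-3 \right)} \right)}\right)^{2} = \left(-5 - \left(\frac{5}{4} + 2 \left(-3\right)\right)\right)^{2} = \left(-5 - - \frac{19}{4}\right)^{2} = \left(-5 + \left(- \frac{5}{4} + 6\right)\right)^{2} = \left(-5 + \frac{19}{4}\right)^{2} = \left(- \frac{1}{4}\right)^{2} = \frac{1}{16}$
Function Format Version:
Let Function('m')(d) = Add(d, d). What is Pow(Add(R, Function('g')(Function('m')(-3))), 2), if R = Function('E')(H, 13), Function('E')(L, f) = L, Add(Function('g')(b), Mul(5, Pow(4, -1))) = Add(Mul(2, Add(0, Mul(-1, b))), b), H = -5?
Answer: Rational(1, 16) ≈ 0.062500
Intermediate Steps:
Function('m')(d) = Mul(2, d)
Function('g')(b) = Add(Rational(-5, 4), Mul(-1, b)) (Function('g')(b) = Add(Rational(-5, 4), Add(Mul(2, Add(0, Mul(-1, b))), b)) = Add(Rational(-5, 4), Add(Mul(2, Mul(-1, b)), b)) = Add(Rational(-5, 4), Add(Mul(-2, b), b)) = Add(Rational(-5, 4), Mul(-1, b)))
R = -5
Pow(Add(R, Function('g')(Function('m')(-3))), 2) = Pow(Add(-5, Add(Rational(-5, 4), Mul(-1, Mul(2, -3)))), 2) = Pow(Add(-5, Add(Rational(-5, 4), Mul(-1, -6))), 2) = Pow(Add(-5, Add(Rational(-5, 4), 6)), 2) = Pow(Add(-5, Rational(19, 4)), 2) = Pow(Rational(-1, 4), 2) = Rational(1, 16)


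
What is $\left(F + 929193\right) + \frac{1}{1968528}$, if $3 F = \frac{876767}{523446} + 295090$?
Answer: $\frac{529406613822314131}{515209053744} \approx 1.0276 \cdot 10^{6}$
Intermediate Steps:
$F = \frac{154464556907}{1570338}$ ($F = \frac{\frac{876767}{523446} + 295090}{3} = \frac{1}{3} \cdot \frac{154464556907}{523446} = \frac{154464556907}{1570338} \approx 98364.0$)
$\left(F + 929193\right) + \frac{1}{1968528} = \left(\frac{154464556907}{1570338} + 929193\right) + \frac{1}{1968528} = \frac{1613611634141}{1570338} + \frac{1}{1968528} = \frac{529406613822314131}{515209053744}$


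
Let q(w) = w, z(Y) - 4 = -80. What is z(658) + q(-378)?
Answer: -454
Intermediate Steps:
z(Y) = -76 (z(Y) = 4 - 80 = -76)
z(658) + q(-378) = -76 - 378 = -454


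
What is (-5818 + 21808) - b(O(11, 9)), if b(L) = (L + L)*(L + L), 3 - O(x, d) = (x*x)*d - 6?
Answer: -4649610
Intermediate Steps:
O(x, d) = 9 - d*x**2 (O(x, d) = 3 - ((x*x)*d - 6) = 3 - (x**2*d - 6) = 3 - (d*x**2 - 6) = 3 - (-6 + d*x**2) = 3 + (6 - d*x**2) = 9 - d*x**2)
b(L) = 4*L**2 (b(L) = (2*L)*(2*L) = 4*L**2)
(-5818 + 21808) - b(O(11, 9)) = (-5818 + 21808) - 4*(9 - 1*9*11**2)**2 = 15990 - 4*(9 - 1*9*121)**2 = 15990 - 4*(9 - 1089)**2 = 15990 - 4*(-1080)**2 = 15990 - 4*1166400 = 15990 - 1*4665600 = 15990 - 4665600 = -4649610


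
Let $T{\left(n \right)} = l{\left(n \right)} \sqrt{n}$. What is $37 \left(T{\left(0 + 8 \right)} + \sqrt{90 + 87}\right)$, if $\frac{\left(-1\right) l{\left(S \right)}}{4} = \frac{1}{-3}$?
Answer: $37 \sqrt{177} + \frac{296 \sqrt{2}}{3} \approx 631.79$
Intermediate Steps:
$l{\left(S \right)} = \frac{4}{3}$ ($l{\left(S \right)} = - \frac{4}{-3} = \left(-4\right) \left(- \frac{1}{3}\right) = \frac{4}{3}$)
$T{\left(n \right)} = \frac{4 \sqrt{n}}{3}$
$37 \left(T{\left(0 + 8 \right)} + \sqrt{90 + 87}\right) = 37 \left(\frac{4 \sqrt{0 + 8}}{3} + \sqrt{90 + 87}\right) = 37 \left(\frac{4 \sqrt{8}}{3} + \sqrt{177}\right) = 37 \left(\frac{4 \cdot 2 \sqrt{2}}{3} + \sqrt{177}\right) = 37 \left(\frac{8 \sqrt{2}}{3} + \sqrt{177}\right) = 37 \left(\sqrt{177} + \frac{8 \sqrt{2}}{3}\right) = 37 \sqrt{177} + \frac{296 \sqrt{2}}{3}$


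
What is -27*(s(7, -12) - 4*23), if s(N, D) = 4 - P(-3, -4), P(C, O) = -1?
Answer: 2349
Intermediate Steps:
s(N, D) = 5 (s(N, D) = 4 - 1*(-1) = 4 + 1 = 5)
-27*(s(7, -12) - 4*23) = -27*(5 - 4*23) = -27*(5 - 92) = -27*(-87) = 2349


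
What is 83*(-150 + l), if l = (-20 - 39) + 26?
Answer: -15189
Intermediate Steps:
l = -33 (l = -59 + 26 = -33)
83*(-150 + l) = 83*(-150 - 33) = 83*(-183) = -15189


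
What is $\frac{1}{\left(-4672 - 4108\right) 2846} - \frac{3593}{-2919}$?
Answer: $\frac{89781449921}{72939621720} \approx 1.2309$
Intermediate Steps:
$\frac{1}{\left(-4672 - 4108\right) 2846} - \frac{3593}{-2919} = \frac{1}{-8780} \cdot \frac{1}{2846} - - \frac{3593}{2919} = \left(- \frac{1}{8780}\right) \frac{1}{2846} + \frac{3593}{2919} = - \frac{1}{24987880} + \frac{3593}{2919} = \frac{89781449921}{72939621720}$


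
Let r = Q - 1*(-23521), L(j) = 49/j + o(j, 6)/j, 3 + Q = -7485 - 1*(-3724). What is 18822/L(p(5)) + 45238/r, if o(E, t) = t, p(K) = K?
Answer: 372363872/217327 ≈ 1713.4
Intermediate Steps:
Q = -3764 (Q = -3 + (-7485 - 1*(-3724)) = -3 + (-7485 + 3724) = -3 - 3761 = -3764)
L(j) = 55/j (L(j) = 49/j + 6/j = 55/j)
r = 19757 (r = -3764 - 1*(-23521) = -3764 + 23521 = 19757)
18822/L(p(5)) + 45238/r = 18822/((55/5)) + 45238/19757 = 18822/((55*(1/5))) + 45238*(1/19757) = 18822/11 + 45238/19757 = 372363872/217327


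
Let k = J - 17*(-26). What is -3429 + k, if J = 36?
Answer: -2951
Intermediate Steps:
k = 478 (k = 36 - 17*(-26) = 36 + 442 = 478)
-3429 + k = -3429 + 478 = -2951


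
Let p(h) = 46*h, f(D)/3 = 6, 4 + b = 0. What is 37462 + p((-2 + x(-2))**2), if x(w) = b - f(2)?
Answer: 63958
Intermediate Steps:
b = -4 (b = -4 + 0 = -4)
f(D) = 18 (f(D) = 3*6 = 18)
x(w) = -22 (x(w) = -4 - 1*18 = -4 - 18 = -22)
37462 + p((-2 + x(-2))**2) = 37462 + 46*(-2 - 22)**2 = 37462 + 46*(-24)**2 = 37462 + 46*576 = 37462 + 26496 = 63958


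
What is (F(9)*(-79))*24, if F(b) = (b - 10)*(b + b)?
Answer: 34128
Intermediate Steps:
F(b) = 2*b*(-10 + b) (F(b) = (-10 + b)*(2*b) = 2*b*(-10 + b))
(F(9)*(-79))*24 = ((2*9*(-10 + 9))*(-79))*24 = ((2*9*(-1))*(-79))*24 = -18*(-79)*24 = 1422*24 = 34128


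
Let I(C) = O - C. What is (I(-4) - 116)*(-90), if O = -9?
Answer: 10890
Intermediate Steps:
I(C) = -9 - C
(I(-4) - 116)*(-90) = ((-9 - 1*(-4)) - 116)*(-90) = ((-9 + 4) - 116)*(-90) = (-5 - 116)*(-90) = -121*(-90) = 10890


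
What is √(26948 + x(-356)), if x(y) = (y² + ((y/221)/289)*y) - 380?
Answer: 2*√540980370138/3757 ≈ 391.54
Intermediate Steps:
x(y) = -380 + 63870*y²/63869 (x(y) = (y² + ((y*(1/221))*(1/289))*y) - 380 = (y² + ((y/221)*(1/289))*y) - 380 = (y² + (y/63869)*y) - 380 = (y² + y²/63869) - 380 = 63870*y²/63869 - 380 = -380 + 63870*y²/63869)
√(26948 + x(-356)) = √(26948 + (-380 + (63870/63869)*(-356)²)) = √(26948 + (-380 + (63870/63869)*126736)) = √(26948 + (-380 + 8094628320/63869)) = √(26948 + 8070358100/63869) = √(9791499912/63869) = 2*√540980370138/3757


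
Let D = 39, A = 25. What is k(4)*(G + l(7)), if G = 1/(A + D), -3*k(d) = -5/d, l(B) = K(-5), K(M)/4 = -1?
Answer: -425/256 ≈ -1.6602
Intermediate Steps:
K(M) = -4 (K(M) = 4*(-1) = -4)
l(B) = -4
k(d) = 5/(3*d) (k(d) = -(-5)/(3*d) = 5/(3*d))
G = 1/64 (G = 1/(25 + 39) = 1/64 ≈ 0.015625)
k(4)*(G + l(7)) = ((5/3)/4)*(1/64 - 4) = ((5/3)*(1/4))*(-255/64) = (5/12)*(-255/64) = -425/256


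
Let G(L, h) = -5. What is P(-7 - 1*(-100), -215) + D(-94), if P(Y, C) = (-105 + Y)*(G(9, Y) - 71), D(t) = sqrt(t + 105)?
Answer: 912 + sqrt(11) ≈ 915.32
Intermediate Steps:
D(t) = sqrt(105 + t)
P(Y, C) = 7980 - 76*Y (P(Y, C) = (-105 + Y)*(-5 - 71) = (-105 + Y)*(-76) = 7980 - 76*Y)
P(-7 - 1*(-100), -215) + D(-94) = (7980 - 76*(-7 - 1*(-100))) + sqrt(105 - 94) = (7980 - 76*(-7 + 100)) + sqrt(11) = (7980 - 76*93) + sqrt(11) = (7980 - 7068) + sqrt(11) = 912 + sqrt(11)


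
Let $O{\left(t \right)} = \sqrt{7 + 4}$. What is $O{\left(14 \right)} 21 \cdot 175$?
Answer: $3675 \sqrt{11} \approx 12189.0$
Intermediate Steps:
$O{\left(t \right)} = \sqrt{11}$
$O{\left(14 \right)} 21 \cdot 175 = \sqrt{11} \cdot 21 \cdot 175 = 21 \sqrt{11} \cdot 175 = 3675 \sqrt{11}$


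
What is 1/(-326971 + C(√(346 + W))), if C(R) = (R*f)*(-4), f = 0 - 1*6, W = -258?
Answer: -326971/106909984153 - 48*√22/106909984153 ≈ -3.0605e-6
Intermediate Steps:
f = -6 (f = 0 - 6 = -6)
C(R) = 24*R (C(R) = (R*(-6))*(-4) = -6*R*(-4) = 24*R)
1/(-326971 + C(√(346 + W))) = 1/(-326971 + 24*√(346 - 258)) = 1/(-326971 + 24*√88) = 1/(-326971 + 24*(2*√22)) = 1/(-326971 + 48*√22)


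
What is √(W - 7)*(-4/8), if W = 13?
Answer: -√6/2 ≈ -1.2247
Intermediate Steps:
√(W - 7)*(-4/8) = √(13 - 7)*(-4/8) = √6*(-4*⅛) = √6*(-½) = -√6/2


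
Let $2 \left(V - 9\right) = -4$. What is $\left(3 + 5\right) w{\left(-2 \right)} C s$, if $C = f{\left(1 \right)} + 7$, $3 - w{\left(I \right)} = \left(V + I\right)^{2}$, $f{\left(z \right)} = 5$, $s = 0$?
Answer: $0$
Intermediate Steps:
$V = 7$ ($V = 9 + \frac{1}{2} \left(-4\right) = 9 - 2 = 7$)
$w{\left(I \right)} = 3 - \left(7 + I\right)^{2}$
$C = 12$ ($C = 5 + 7 = 12$)
$\left(3 + 5\right) w{\left(-2 \right)} C s = \left(3 + 5\right) \left(3 - \left(7 - 2\right)^{2}\right) 12 \cdot 0 = 8 \left(3 - 5^{2}\right) 12 \cdot 0 = 8 \left(3 - 25\right) 12 \cdot 0 = 8 \left(-22\right) 12 \cdot 0 = \left(-176\right) 12 \cdot 0 = \left(-2112\right) 0 = 0$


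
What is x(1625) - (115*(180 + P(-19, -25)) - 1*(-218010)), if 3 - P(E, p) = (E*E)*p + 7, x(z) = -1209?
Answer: -1277334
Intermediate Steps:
P(E, p) = -4 - p*E**2 (P(E, p) = 3 - ((E*E)*p + 7) = 3 - (E**2*p + 7) = 3 - (p*E**2 + 7) = 3 - (7 + p*E**2) = 3 + (-7 - p*E**2) = -4 - p*E**2)
x(1625) - (115*(180 + P(-19, -25)) - 1*(-218010)) = -1209 - (115*(180 + (-4 - 1*(-25)*(-19)**2)) - 1*(-218010)) = -1209 - (115*(180 + (-4 - 1*(-25)*361)) + 218010) = -1209 - (115*(180 + (-4 + 9025)) + 218010) = -1209 - (115*(180 + 9021) + 218010) = -1209 - (115*9201 + 218010) = -1209 - (1058115 + 218010) = -1209 - 1*1276125 = -1209 - 1276125 = -1277334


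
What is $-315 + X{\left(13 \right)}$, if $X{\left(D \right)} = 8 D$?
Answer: $-211$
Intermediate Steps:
$-315 + X{\left(13 \right)} = -315 + 8 \cdot 13 = -315 + 104 = -211$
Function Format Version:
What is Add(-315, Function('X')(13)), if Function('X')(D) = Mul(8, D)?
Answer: -211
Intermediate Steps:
Add(-315, Function('X')(13)) = Add(-315, Mul(8, 13)) = Add(-315, 104) = -211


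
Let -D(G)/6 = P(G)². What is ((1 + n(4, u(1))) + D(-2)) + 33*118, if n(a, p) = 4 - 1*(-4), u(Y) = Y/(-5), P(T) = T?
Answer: 3879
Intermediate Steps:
u(Y) = -Y/5 (u(Y) = Y*(-⅕) = -Y/5)
n(a, p) = 8 (n(a, p) = 4 + 4 = 8)
D(G) = -6*G²
((1 + n(4, u(1))) + D(-2)) + 33*118 = ((1 + 8) - 6*(-2)²) + 33*118 = (9 - 6*4) + 3894 = (9 - 24) + 3894 = -15 + 3894 = 3879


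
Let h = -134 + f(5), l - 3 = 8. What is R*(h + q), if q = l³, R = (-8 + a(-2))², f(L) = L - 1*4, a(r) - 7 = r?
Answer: 10782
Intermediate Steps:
a(r) = 7 + r
f(L) = -4 + L (f(L) = L - 4 = -4 + L)
R = 9 (R = (-8 + (7 - 2))² = (-8 + 5)² = (-3)² = 9)
l = 11 (l = 3 + 8 = 11)
h = -133 (h = -134 + (-4 + 5) = -134 + 1 = -133)
q = 1331 (q = 11³ = 1331)
R*(h + q) = 9*(-133 + 1331) = 9*1198 = 10782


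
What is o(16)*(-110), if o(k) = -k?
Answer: 1760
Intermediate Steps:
o(16)*(-110) = -1*16*(-110) = -16*(-110) = 1760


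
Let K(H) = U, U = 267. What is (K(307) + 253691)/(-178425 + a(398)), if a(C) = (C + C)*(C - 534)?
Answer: -5906/6667 ≈ -0.88586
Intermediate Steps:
K(H) = 267
a(C) = 2*C*(-534 + C) (a(C) = (2*C)*(-534 + C) = 2*C*(-534 + C))
(K(307) + 253691)/(-178425 + a(398)) = (267 + 253691)/(-178425 + 2*398*(-534 + 398)) = 253958/(-178425 + 2*398*(-136)) = 253958/(-178425 - 108256) = 253958/(-286681) = 253958*(-1/286681) = -5906/6667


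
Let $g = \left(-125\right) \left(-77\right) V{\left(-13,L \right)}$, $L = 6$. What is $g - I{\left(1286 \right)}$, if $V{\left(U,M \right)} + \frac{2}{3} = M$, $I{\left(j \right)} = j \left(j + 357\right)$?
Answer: $- \frac{6184694}{3} \approx -2.0616 \cdot 10^{6}$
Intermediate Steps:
$I{\left(j \right)} = j \left(357 + j\right)$
$V{\left(U,M \right)} = - \frac{2}{3} + M$
$g = \frac{154000}{3}$ ($g = \left(-125\right) \left(-77\right) \left(- \frac{2}{3} + 6\right) = 9625 \cdot \frac{16}{3} = \frac{154000}{3} \approx 51333.0$)
$g - I{\left(1286 \right)} = \frac{154000}{3} - 1286 \left(357 + 1286\right) = \frac{154000}{3} - 1286 \cdot 1643 = \frac{154000}{3} - 2112898 = - \frac{6184694}{3}$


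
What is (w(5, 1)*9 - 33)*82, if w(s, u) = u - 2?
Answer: -3444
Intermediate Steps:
w(s, u) = -2 + u
(w(5, 1)*9 - 33)*82 = ((-2 + 1)*9 - 33)*82 = (-1*9 - 33)*82 = (-9 - 33)*82 = -42*82 = -3444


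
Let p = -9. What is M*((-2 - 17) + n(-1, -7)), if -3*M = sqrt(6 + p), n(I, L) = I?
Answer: 20*I*sqrt(3)/3 ≈ 11.547*I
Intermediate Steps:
M = -I*sqrt(3)/3 (M = -sqrt(6 - 9)/3 = -I*sqrt(3)/3 ≈ -0.57735*I)
M*((-2 - 17) + n(-1, -7)) = (-I*sqrt(3)/3)*((-2 - 17) - 1) = (-I*sqrt(3)/3)*(-19 - 1) = -I*sqrt(3)/3*(-20) = 20*I*sqrt(3)/3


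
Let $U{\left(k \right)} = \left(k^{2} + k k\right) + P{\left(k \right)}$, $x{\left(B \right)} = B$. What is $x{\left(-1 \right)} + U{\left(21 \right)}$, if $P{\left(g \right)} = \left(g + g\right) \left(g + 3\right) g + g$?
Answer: $22070$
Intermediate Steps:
$P{\left(g \right)} = g + 2 g^{2} \left(3 + g\right)$ ($P{\left(g \right)} = 2 g \left(3 + g\right) g + g = 2 g^{2} \left(3 + g\right) + g = g + 2 g^{2} \left(3 + g\right)$)
$U{\left(k \right)} = 2 k^{2} + k \left(1 + 2 k^{2} + 6 k\right)$ ($U{\left(k \right)} = \left(k^{2} + k k\right) + k \left(1 + 2 k^{2} + 6 k\right) = \left(k^{2} + k^{2}\right) + k \left(1 + 2 k^{2} + 6 k\right) = 2 k^{2} + k \left(1 + 2 k^{2} + 6 k\right)$)
$x{\left(-1 \right)} + U{\left(21 \right)} = -1 + 21 \left(1 + 2 \cdot 21^{2} + 8 \cdot 21\right) = -1 + 21 \left(1 + 2 \cdot 441 + 168\right) = -1 + 21 \left(1 + 882 + 168\right) = -1 + 21 \cdot 1051 = -1 + 22071 = 22070$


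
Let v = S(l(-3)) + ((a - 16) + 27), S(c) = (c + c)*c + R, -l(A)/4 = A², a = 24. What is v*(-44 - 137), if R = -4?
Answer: -474763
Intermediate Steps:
l(A) = -4*A²
S(c) = -4 + 2*c² (S(c) = (c + c)*c - 4 = (2*c)*c - 4 = 2*c² - 4 = -4 + 2*c²)
v = 2623 (v = (-4 + 2*(-4*(-3)²)²) + ((24 - 16) + 27) = (-4 + 2*(-4*9)²) + (8 + 27) = (-4 + 2*(-36)²) + 35 = (-4 + 2*1296) + 35 = (-4 + 2592) + 35 = 2588 + 35 = 2623)
v*(-44 - 137) = 2623*(-44 - 137) = 2623*(-181) = -474763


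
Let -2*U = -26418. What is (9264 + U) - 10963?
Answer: 11510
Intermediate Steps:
U = 13209 (U = -½*(-26418) = 13209)
(9264 + U) - 10963 = (9264 + 13209) - 10963 = 22473 - 10963 = 11510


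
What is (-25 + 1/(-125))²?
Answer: 9771876/15625 ≈ 625.40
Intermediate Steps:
(-25 + 1/(-125))² = (-25 - 1/125)² = (-3126/125)² = 9771876/15625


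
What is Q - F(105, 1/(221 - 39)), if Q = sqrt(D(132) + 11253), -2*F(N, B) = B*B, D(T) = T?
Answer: 1/66248 + 3*sqrt(1265) ≈ 106.70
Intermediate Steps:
F(N, B) = -B**2/2 (F(N, B) = -B*B/2 = -B**2/2)
Q = 3*sqrt(1265) (Q = sqrt(132 + 11253) = sqrt(11385) = 3*sqrt(1265) ≈ 106.70)
Q - F(105, 1/(221 - 39)) = 3*sqrt(1265) - (-1)*(1/(221 - 39))**2/2 = 3*sqrt(1265) - (-1)*(1/182)**2/2 = 3*sqrt(1265) - (-1)/(2*33124) = 3*sqrt(1265) - 1*(-1/66248) = 3*sqrt(1265) + 1/66248 = 1/66248 + 3*sqrt(1265)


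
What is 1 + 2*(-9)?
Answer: -17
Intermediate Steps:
1 + 2*(-9) = 1 - 18 = -17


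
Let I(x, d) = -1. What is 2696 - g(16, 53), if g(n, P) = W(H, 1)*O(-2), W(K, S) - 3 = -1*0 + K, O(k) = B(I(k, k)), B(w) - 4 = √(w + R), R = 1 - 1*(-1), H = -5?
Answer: 2706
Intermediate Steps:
R = 2 (R = 1 + 1 = 2)
B(w) = 4 + √(2 + w) (B(w) = 4 + √(w + 2) = 4 + √(2 + w))
O(k) = 5 (O(k) = 4 + √(2 - 1) = 4 + √1 = 4 + 1 = 5)
W(K, S) = 3 + K (W(K, S) = 3 + (-1*0 + K) = 3 + (0 + K) = 3 + K)
g(n, P) = -10 (g(n, P) = (3 - 5)*5 = -2*5 = -10)
2696 - g(16, 53) = 2696 - 1*(-10) = 2696 + 10 = 2706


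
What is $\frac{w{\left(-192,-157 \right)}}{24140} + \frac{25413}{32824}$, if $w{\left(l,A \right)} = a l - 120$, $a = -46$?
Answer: $\frac{224858127}{198092840} \approx 1.1351$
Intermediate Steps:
$w{\left(l,A \right)} = -120 - 46 l$ ($w{\left(l,A \right)} = - 46 l - 120 = -120 - 46 l$)
$\frac{w{\left(-192,-157 \right)}}{24140} + \frac{25413}{32824} = \frac{-120 - -8832}{24140} + \frac{25413}{32824} = \left(-120 + 8832\right) \frac{1}{24140} + 25413 \cdot \frac{1}{32824} = 8712 \cdot \frac{1}{24140} + \frac{25413}{32824} = \frac{2178}{6035} + \frac{25413}{32824} = \frac{224858127}{198092840}$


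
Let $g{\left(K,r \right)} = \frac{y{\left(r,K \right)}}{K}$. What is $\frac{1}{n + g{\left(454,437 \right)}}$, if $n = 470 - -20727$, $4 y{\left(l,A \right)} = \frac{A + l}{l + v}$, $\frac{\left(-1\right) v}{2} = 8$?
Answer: $\frac{764536}{16205870483} \approx 4.7176 \cdot 10^{-5}$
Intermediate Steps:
$v = -16$ ($v = \left(-2\right) 8 = -16$)
$y{\left(l,A \right)} = \frac{A + l}{4 \left(-16 + l\right)}$ ($y{\left(l,A \right)} = \frac{\left(A + l\right) \frac{1}{l - 16}}{4} = \frac{\left(A + l\right) \frac{1}{-16 + l}}{4} = \frac{\frac{1}{-16 + l} \left(A + l\right)}{4} = \frac{A + l}{4 \left(-16 + l\right)}$)
$g{\left(K,r \right)} = \frac{K + r}{4 K \left(-16 + r\right)}$ ($g{\left(K,r \right)} = \frac{\frac{1}{4} \frac{1}{-16 + r} \left(K + r\right)}{K} = \frac{K + r}{4 K \left(-16 + r\right)}$)
$n = 21197$ ($n = 470 + 20727 = 21197$)
$\frac{1}{n + g{\left(454,437 \right)}} = \frac{1}{21197 + \frac{454 + 437}{4 \cdot 454 \left(-16 + 437\right)}} = \frac{1}{21197 + \frac{1}{4} \cdot \frac{1}{454} \cdot \frac{1}{421} \cdot 891} = \frac{1}{21197 + \frac{891}{764536}} = \frac{1}{\frac{16205870483}{764536}} = \frac{764536}{16205870483}$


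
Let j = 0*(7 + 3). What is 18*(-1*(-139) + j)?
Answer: 2502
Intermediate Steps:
j = 0 (j = 0*10 = 0)
18*(-1*(-139) + j) = 18*(-1*(-139) + 0) = 18*(139 + 0) = 18*139 = 2502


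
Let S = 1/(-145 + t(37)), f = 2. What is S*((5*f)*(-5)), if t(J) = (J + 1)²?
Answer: -50/1299 ≈ -0.038491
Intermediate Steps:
t(J) = (1 + J)²
S = 1/1299 (S = 1/(-145 + (1 + 37)²) = 1/(-145 + 38²) = 1/(-145 + 1444) = 1/1299 ≈ 0.00076982)
S*((5*f)*(-5)) = ((5*2)*(-5))/1299 = (10*(-5))/1299 = (1/1299)*(-50) = -50/1299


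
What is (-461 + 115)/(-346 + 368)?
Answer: -173/11 ≈ -15.727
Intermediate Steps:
(-461 + 115)/(-346 + 368) = -346/22 = -346*1/22 = -173/11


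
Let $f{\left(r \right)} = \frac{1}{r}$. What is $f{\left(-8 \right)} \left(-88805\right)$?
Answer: $\frac{88805}{8} \approx 11101.0$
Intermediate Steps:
$f{\left(-8 \right)} \left(-88805\right) = \frac{1}{-8} \left(-88805\right) = \left(- \frac{1}{8}\right) \left(-88805\right) = \frac{88805}{8}$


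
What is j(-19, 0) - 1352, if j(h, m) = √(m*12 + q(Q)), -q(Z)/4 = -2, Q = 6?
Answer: -1352 + 2*√2 ≈ -1349.2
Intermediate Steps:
q(Z) = 8 (q(Z) = -4*(-2) = 8)
j(h, m) = √(8 + 12*m) (j(h, m) = √(m*12 + 8) = √(12*m + 8) = √(8 + 12*m))
j(-19, 0) - 1352 = 2*√(2 + 3*0) - 1352 = 2*√(2 + 0) - 1352 = 2*√2 - 1352 = -1352 + 2*√2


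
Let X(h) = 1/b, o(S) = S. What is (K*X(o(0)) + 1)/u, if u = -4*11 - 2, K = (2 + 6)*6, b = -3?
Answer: 15/46 ≈ 0.32609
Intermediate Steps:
K = 48 (K = 8*6 = 48)
X(h) = -⅓ (X(h) = 1/(-3) = -⅓)
u = -46 (u = -44 - 2 = -46)
(K*X(o(0)) + 1)/u = (48*(-⅓) + 1)/(-46) = (-16 + 1)*(-1/46) = -15*(-1/46) = 15/46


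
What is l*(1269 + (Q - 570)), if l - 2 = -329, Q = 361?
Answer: -346620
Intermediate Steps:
l = -327 (l = 2 - 329 = -327)
l*(1269 + (Q - 570)) = -327*(1269 + (361 - 570)) = -327*(1269 - 209) = -327*1060 = -346620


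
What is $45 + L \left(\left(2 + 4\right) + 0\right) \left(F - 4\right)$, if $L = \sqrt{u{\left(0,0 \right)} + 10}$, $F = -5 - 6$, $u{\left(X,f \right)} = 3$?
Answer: $45 - 90 \sqrt{13} \approx -279.5$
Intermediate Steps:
$F = -11$ ($F = -5 - 6 = -11$)
$L = \sqrt{13}$ ($L = \sqrt{3 + 10} = \sqrt{13} \approx 3.6056$)
$45 + L \left(\left(2 + 4\right) + 0\right) \left(F - 4\right) = 45 + \sqrt{13} \left(\left(2 + 4\right) + 0\right) \left(-11 - 4\right) = 45 + \sqrt{13} \left(6 + 0\right) \left(-15\right) = 45 + \sqrt{13} \cdot 6 \left(-15\right) = 45 + \sqrt{13} \left(-90\right) = 45 - 90 \sqrt{13}$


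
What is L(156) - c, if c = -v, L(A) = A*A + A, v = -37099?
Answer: -12607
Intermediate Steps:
L(A) = A + A² (L(A) = A² + A = A + A²)
c = 37099 (c = -1*(-37099) = 37099)
L(156) - c = 156*(1 + 156) - 1*37099 = 156*157 - 37099 = 24492 - 37099 = -12607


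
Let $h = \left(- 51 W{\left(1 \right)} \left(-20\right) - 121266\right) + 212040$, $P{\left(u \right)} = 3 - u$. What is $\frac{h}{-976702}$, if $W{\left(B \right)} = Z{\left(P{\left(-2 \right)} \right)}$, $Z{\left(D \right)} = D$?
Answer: $- \frac{47937}{488351} \approx -0.098161$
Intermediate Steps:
$W{\left(B \right)} = 5$ ($W{\left(B \right)} = 3 - -2 = 3 + 2 = 5$)
$h = 95874$ ($h = \left(\left(-51\right) 5 \left(-20\right) - 121266\right) + 212040 = \left(\left(-255\right) \left(-20\right) - 121266\right) + 212040 = \left(5100 - 121266\right) + 212040 = -116166 + 212040 = 95874$)
$\frac{h}{-976702} = \frac{95874}{-976702} = 95874 \left(- \frac{1}{976702}\right) = - \frac{47937}{488351}$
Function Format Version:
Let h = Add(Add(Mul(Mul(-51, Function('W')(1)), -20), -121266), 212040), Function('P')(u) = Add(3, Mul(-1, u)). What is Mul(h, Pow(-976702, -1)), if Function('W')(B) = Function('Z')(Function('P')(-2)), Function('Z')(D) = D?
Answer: Rational(-47937, 488351) ≈ -0.098161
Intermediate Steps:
Function('W')(B) = 5 (Function('W')(B) = Add(3, Mul(-1, -2)) = Add(3, 2) = 5)
h = 95874 (h = Add(Add(Mul(Mul(-51, 5), -20), -121266), 212040) = Add(Add(Mul(-255, -20), -121266), 212040) = Add(Add(5100, -121266), 212040) = Add(-116166, 212040) = 95874)
Mul(h, Pow(-976702, -1)) = Mul(95874, Pow(-976702, -1)) = Mul(95874, Rational(-1, 976702)) = Rational(-47937, 488351)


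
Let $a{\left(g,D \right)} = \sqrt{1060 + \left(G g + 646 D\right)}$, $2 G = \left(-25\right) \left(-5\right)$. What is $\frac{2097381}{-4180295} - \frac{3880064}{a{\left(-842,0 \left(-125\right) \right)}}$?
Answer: $- \frac{2097381}{4180295} + \frac{3880064 i \sqrt{51565}}{51565} \approx -0.50173 + 17087.0 i$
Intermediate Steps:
$G = \frac{125}{2}$ ($G = \frac{\left(-25\right) \left(-5\right)}{2} = \frac{1}{2} \cdot 125 = \frac{125}{2} \approx 62.5$)
$a{\left(g,D \right)} = \sqrt{1060 + 646 D + \frac{125 g}{2}}$ ($a{\left(g,D \right)} = \sqrt{1060 + \left(\frac{125 g}{2} + 646 D\right)} = \sqrt{1060 + \left(646 D + \frac{125 g}{2}\right)} = \sqrt{1060 + 646 D + \frac{125 g}{2}}$)
$\frac{2097381}{-4180295} - \frac{3880064}{a{\left(-842,0 \left(-125\right) \right)}} = \frac{2097381}{-4180295} - \frac{3880064}{\frac{1}{2} \sqrt{4240 + 250 \left(-842\right) + 2584 \cdot 0 \left(-125\right)}} = 2097381 \left(- \frac{1}{4180295}\right) - \frac{3880064}{\frac{1}{2} \sqrt{4240 - 210500 + 2584 \cdot 0}} = - \frac{2097381}{4180295} - \frac{3880064}{\frac{1}{2} \sqrt{4240 - 210500 + 0}} = - \frac{2097381}{4180295} - \frac{3880064}{\frac{1}{2} \sqrt{-206260}} = - \frac{2097381}{4180295} - \frac{3880064}{\frac{1}{2} \cdot 2 i \sqrt{51565}} = - \frac{2097381}{4180295} - \frac{3880064}{i \sqrt{51565}} = - \frac{2097381}{4180295} - 3880064 \left(- \frac{i \sqrt{51565}}{51565}\right) = - \frac{2097381}{4180295} + \frac{3880064 i \sqrt{51565}}{51565}$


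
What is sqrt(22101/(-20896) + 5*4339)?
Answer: sqrt(592031504414)/5224 ≈ 147.29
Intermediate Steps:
sqrt(22101/(-20896) + 5*4339) = sqrt(22101*(-1/20896) + 21695) = sqrt(-22101/20896 + 21695) = sqrt(453316619/20896) = sqrt(592031504414)/5224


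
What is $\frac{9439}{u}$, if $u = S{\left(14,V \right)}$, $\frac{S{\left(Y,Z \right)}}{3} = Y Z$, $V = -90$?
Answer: $- \frac{9439}{3780} \approx -2.4971$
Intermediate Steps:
$S{\left(Y,Z \right)} = 3 Y Z$
$u = -3780$ ($u = 3 \cdot 14 \left(-90\right) = -3780$)
$\frac{9439}{u} = \frac{9439}{-3780} = 9439 \left(- \frac{1}{3780}\right) = - \frac{9439}{3780}$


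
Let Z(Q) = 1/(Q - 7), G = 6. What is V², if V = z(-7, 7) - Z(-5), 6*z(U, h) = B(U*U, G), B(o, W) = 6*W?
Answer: 5329/144 ≈ 37.007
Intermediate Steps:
z(U, h) = 6 (z(U, h) = (6*6)/6 = (⅙)*36 = 6)
Z(Q) = 1/(-7 + Q)
V = 73/12 (V = 6 - 1/(-7 - 5) = 6 - 1/(-12) = 6 - 1*(-1/12) = 6 + 1/12 = 73/12 ≈ 6.0833)
V² = (73/12)² = 5329/144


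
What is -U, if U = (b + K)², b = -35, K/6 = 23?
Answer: -10609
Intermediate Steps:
K = 138 (K = 6*23 = 138)
U = 10609 (U = (-35 + 138)² = 103² = 10609)
-U = -1*10609 = -10609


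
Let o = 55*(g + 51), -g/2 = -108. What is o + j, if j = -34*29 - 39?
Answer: 13660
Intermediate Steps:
g = 216 (g = -2*(-108) = 216)
j = -1025 (j = -986 - 39 = -1025)
o = 14685 (o = 55*(216 + 51) = 55*267 = 14685)
o + j = 14685 - 1025 = 13660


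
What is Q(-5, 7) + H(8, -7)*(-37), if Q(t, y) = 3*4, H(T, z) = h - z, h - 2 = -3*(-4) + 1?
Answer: -802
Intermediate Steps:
h = 15 (h = 2 + (-3*(-4) + 1) = 2 + (12 + 1) = 2 + 13 = 15)
H(T, z) = 15 - z
Q(t, y) = 12
Q(-5, 7) + H(8, -7)*(-37) = 12 + (15 - 1*(-7))*(-37) = 12 + (15 + 7)*(-37) = 12 + 22*(-37) = 12 - 814 = -802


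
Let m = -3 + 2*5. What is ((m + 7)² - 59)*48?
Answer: 6576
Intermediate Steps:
m = 7 (m = -3 + 10 = 7)
((m + 7)² - 59)*48 = ((7 + 7)² - 59)*48 = (14² - 59)*48 = (196 - 59)*48 = 137*48 = 6576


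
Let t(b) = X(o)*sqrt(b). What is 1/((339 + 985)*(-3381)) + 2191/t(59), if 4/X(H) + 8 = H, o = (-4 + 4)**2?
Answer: -1/4476444 - 4382*sqrt(59)/59 ≈ -570.49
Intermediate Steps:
o = 0 (o = 0**2 = 0)
X(H) = 4/(-8 + H)
t(b) = -sqrt(b)/2 (t(b) = (4/(-8 + 0))*sqrt(b) = (4/(-8))*sqrt(b) = (4*(-1/8))*sqrt(b) = -sqrt(b)/2)
1/((339 + 985)*(-3381)) + 2191/t(59) = 1/((339 + 985)*(-3381)) + 2191/((-sqrt(59)/2)) = -1/3381/1324 + 2191*(-2*sqrt(59)/59) = (1/1324)*(-1/3381) - 4382*sqrt(59)/59 = -1/4476444 - 4382*sqrt(59)/59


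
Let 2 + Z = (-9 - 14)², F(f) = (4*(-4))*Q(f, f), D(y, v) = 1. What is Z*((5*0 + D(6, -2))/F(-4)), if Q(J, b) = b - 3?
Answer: 527/112 ≈ 4.7054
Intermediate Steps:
Q(J, b) = -3 + b
F(f) = 48 - 16*f (F(f) = (4*(-4))*(-3 + f) = -16*(-3 + f) = 48 - 16*f)
Z = 527 (Z = -2 + (-9 - 14)² = -2 + (-23)² = -2 + 529 = 527)
Z*((5*0 + D(6, -2))/F(-4)) = 527*((5*0 + 1)/(48 - 16*(-4))) = 527*((0 + 1)/(48 + 64)) = 527*(1/112) = 527/112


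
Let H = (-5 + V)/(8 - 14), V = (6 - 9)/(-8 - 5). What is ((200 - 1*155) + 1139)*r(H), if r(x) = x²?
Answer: 1137824/1521 ≈ 748.08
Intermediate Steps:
V = 3/13 (V = -3/(-13) = -3*(-1/13) = 3/13 ≈ 0.23077)
H = 31/39 (H = (-5 + 3/13)/(8 - 14) = -62/13/(-6) = -62/13*(-⅙) = 31/39 ≈ 0.79487)
((200 - 1*155) + 1139)*r(H) = ((200 - 1*155) + 1139)*(31/39)² = ((200 - 155) + 1139)*(961/1521) = (45 + 1139)*(961/1521) = 1184*(961/1521) = 1137824/1521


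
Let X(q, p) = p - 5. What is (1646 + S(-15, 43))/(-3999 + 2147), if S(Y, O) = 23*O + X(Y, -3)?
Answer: -2627/1852 ≈ -1.4185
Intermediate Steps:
X(q, p) = -5 + p
S(Y, O) = -8 + 23*O (S(Y, O) = 23*O + (-5 - 3) = 23*O - 8 = -8 + 23*O)
(1646 + S(-15, 43))/(-3999 + 2147) = (1646 + (-8 + 23*43))/(-3999 + 2147) = (1646 + (-8 + 989))/(-1852) = (1646 + 981)*(-1/1852) = 2627*(-1/1852) = -2627/1852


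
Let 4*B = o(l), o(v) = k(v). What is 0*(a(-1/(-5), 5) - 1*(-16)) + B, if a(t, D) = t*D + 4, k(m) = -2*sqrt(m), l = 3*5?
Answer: -sqrt(15)/2 ≈ -1.9365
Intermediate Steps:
l = 15
o(v) = -2*sqrt(v)
B = -sqrt(15)/2 (B = (-2*sqrt(15))/4 = -sqrt(15)/2 ≈ -1.9365)
a(t, D) = 4 + D*t (a(t, D) = D*t + 4 = 4 + D*t)
0*(a(-1/(-5), 5) - 1*(-16)) + B = 0*((4 + 5*(-1/(-5))) - 1*(-16)) - sqrt(15)/2 = 0*((4 + 5*(-1*(-1/5))) + 16) - sqrt(15)/2 = 0*((4 + 5*(1/5)) + 16) - sqrt(15)/2 = 0*((4 + 1) + 16) - sqrt(15)/2 = 0*(5 + 16) - sqrt(15)/2 = 0*21 - sqrt(15)/2 = 0 - sqrt(15)/2 = -sqrt(15)/2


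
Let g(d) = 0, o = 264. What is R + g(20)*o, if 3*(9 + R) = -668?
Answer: -695/3 ≈ -231.67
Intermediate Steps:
R = -695/3 (R = -9 + (1/3)*(-668) = -9 - 668/3 = -695/3 ≈ -231.67)
R + g(20)*o = -695/3 + 0*264 = -695/3 + 0 = -695/3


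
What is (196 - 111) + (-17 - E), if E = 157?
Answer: -89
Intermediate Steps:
(196 - 111) + (-17 - E) = (196 - 111) + (-17 - 1*157) = 85 + (-17 - 157) = 85 - 174 = -89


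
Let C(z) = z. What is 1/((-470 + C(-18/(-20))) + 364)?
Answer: -10/1051 ≈ -0.0095147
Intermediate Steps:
1/((-470 + C(-18/(-20))) + 364) = 1/((-470 - 18/(-20)) + 364) = 1/((-470 - 18*(-1/20)) + 364) = 1/((-470 + 9/10) + 364) = 1/(-4691/10 + 364) = 1/(-1051/10) = -10/1051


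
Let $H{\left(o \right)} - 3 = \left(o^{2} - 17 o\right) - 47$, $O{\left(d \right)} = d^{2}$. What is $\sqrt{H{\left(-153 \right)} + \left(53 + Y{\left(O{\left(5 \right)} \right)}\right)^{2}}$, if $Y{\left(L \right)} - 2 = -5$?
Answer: $\sqrt{28466} \approx 168.72$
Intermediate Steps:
$H{\left(o \right)} = -44 + o^{2} - 17 o$ ($H{\left(o \right)} = 3 - \left(47 - o^{2} + 17 o\right) = -44 + o^{2} - 17 o$)
$Y{\left(L \right)} = -3$ ($Y{\left(L \right)} = 2 - 5 = -3$)
$\sqrt{H{\left(-153 \right)} + \left(53 + Y{\left(O{\left(5 \right)} \right)}\right)^{2}} = \sqrt{\left(-44 + \left(-153\right)^{2} - -2601\right) + \left(53 - 3\right)^{2}} = \sqrt{\left(-44 + 23409 + 2601\right) + 50^{2}} = \sqrt{25966 + 2500} = \sqrt{28466}$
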